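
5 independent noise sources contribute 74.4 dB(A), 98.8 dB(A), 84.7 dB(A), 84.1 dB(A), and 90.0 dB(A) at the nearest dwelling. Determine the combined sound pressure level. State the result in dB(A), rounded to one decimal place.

For uncorrelated sources the intensities add, so convert each level to linear form, sum, and take 10·log₁₀ of the total.
Σ 10^(L/10) = 10^(74.4/10) + 10^(98.8/10) + 10^(84.7/10) + 10^(84.1/10) + 10^(90.0/10) = 9.165e+09.
L_total = 10·log₁₀(9.165e+09) = 99.62 dB(A).

99.6 dB(A)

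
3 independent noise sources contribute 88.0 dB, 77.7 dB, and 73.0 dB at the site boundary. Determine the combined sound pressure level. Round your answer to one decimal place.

For uncorrelated sources the intensities add, so convert each level to linear form, sum, and take 10·log₁₀ of the total.
Σ 10^(L/10) = 10^(88.0/10) + 10^(77.7/10) + 10^(73.0/10) = 7.098e+08.
L_total = 10·log₁₀(7.098e+08) = 88.51 dB.

88.5 dB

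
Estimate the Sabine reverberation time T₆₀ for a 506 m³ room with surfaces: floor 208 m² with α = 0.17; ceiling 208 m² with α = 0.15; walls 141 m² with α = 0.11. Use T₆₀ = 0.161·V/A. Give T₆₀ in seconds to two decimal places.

Summing Sᵢαᵢ: 208·0.17 + 208·0.15 + 141·0.11 = 82.07 m².
T₆₀ = 0.161·V/A = 0.161·506/82.07 = 0.993 s.

0.99 s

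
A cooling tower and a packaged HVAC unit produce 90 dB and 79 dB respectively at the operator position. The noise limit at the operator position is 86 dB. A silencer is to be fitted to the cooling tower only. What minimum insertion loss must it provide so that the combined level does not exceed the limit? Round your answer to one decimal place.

The untreated sources together contribute 10^(79/10) = 7.943e+07, i.e. 79.00 dB.
To meet 86 dB overall, the treated cooling tower may contribute at most 10^(86/10) − 7.943e+07 = 3.187e+08, i.e. 85.03 dB.
Required insertion loss = 90 − 85.03 = 4.97 dB.

5.0 dB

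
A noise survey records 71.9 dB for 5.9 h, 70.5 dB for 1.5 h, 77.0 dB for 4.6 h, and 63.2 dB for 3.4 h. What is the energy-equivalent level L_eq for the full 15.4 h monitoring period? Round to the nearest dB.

The energy average is taken in the linear domain: L_eq = 10·log₁₀[(Σ tᵢ·10^(Lᵢ/10))/T], T = 15.4 h.
Σ tᵢ·10^(Lᵢ/10) = 5.9·10^(71.9/10) + 1.5·10^(70.5/10) + 4.6·10^(77.0/10) + 3.4·10^(63.2/10) = 3.459e+08.
L_eq = 10·log₁₀(3.459e+08/15.4) = 73.51 dB.

74 dB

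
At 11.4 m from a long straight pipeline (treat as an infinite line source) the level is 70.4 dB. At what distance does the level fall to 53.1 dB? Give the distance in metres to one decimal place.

For a line source L₁ − L₂ = 10·log₁₀(r₂/r₁), so r₂ = r₁·10^((L₁−L₂)/10).
r₂ = 11.4·10^((70.4−53.1)/10) = 11.4·10^(17.3/10) = 612.22 m.

612.2 m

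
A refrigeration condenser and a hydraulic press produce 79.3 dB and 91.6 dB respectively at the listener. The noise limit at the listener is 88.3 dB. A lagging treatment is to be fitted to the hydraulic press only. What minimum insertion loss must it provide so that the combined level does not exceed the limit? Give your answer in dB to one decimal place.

Everything except the hydraulic press sums to 10^(79.3/10) = 8.511e+07 in linear terms, 79.30 dB.
To meet 88.3 dB overall, the treated hydraulic press may contribute at most 10^(88.3/10) − 8.511e+07 = 5.910e+08, i.e. 87.72 dB.
Required insertion loss = 91.6 − 87.72 = 3.88 dB.

3.9 dB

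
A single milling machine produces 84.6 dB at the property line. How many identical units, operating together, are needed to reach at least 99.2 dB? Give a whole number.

N identical sources give L₁ + 10·log₁₀ N, so require 10·log₁₀ N ≥ 99.2 − 84.6 = 14.6 dB.
N ≥ 10^(14.6/10) = 28.840, so N = 29.

29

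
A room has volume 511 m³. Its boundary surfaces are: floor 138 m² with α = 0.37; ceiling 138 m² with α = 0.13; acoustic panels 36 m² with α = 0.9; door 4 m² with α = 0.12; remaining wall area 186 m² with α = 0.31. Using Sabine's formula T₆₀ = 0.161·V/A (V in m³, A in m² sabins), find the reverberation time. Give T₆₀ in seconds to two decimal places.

0.52 s

A = Σ Sᵢαᵢ = 138·0.37 + 138·0.13 + 36·0.9 + 4·0.12 + 186·0.31 = 159.54 m².
T₆₀ = 0.161·V/A = 0.161·511/159.54 = 0.516 s.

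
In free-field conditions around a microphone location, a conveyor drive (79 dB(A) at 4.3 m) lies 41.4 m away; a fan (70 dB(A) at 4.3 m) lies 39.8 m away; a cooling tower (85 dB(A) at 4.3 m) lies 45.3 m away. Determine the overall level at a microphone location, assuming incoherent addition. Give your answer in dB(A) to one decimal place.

Propagate each source to the receiver with L = L_ref − 20·log₁₀(r/r_ref), then add intensities.
conveyor drive: 79 − 20·log₁₀(41.4/4.3) = 79 − 19.67 = 59.33 dB(A).
fan: 70 − 20·log₁₀(39.8/4.3) = 70 − 19.33 = 50.67 dB(A).
cooling tower: 85 − 20·log₁₀(45.3/4.3) = 85 − 20.45 = 64.55 dB(A).
Σ 10^(L/10) = 3.823e+06 → L_total = 10·log₁₀(3.823e+06) = 65.82 dB(A).

65.8 dB(A)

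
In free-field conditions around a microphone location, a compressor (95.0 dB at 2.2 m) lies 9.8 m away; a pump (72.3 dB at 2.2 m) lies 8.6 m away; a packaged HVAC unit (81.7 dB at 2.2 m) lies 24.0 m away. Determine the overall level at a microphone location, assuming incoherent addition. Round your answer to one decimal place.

82.1 dB

Apply inverse-square spreading to bring every level to the receiver, then sum 10^(L/10).
compressor: 95.0 − 20·log₁₀(9.8/2.2) = 95.0 − 12.98 = 82.02 dB.
pump: 72.3 − 20·log₁₀(8.6/2.2) = 72.3 − 11.84 = 60.46 dB.
packaged HVAC unit: 81.7 − 20·log₁₀(24.0/2.2) = 81.7 − 20.76 = 60.94 dB.
Σ 10^(L/10) = 1.617e+08 → L_total = 10·log₁₀(1.617e+08) = 82.09 dB.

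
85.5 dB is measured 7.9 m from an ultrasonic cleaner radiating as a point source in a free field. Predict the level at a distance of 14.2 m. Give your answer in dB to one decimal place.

Spherical spreading from a point source gives a 20·log₁₀(r₂/r₁) drop.
L₂ = 85.5 − 20·log₁₀(14.2/7.9) = 85.5 − 5.093 = 80.41 dB.

80.4 dB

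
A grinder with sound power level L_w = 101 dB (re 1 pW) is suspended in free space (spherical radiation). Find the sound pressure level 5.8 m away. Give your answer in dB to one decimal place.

74.7 dB

L_p = L_w − 10·log₁₀(4π·r²) with r = 5.8 m.
4π·r² = 422.7 m², 10·log₁₀ of that is 26.261 dB.
L_p = 101 − 26.261 = 74.74 dB.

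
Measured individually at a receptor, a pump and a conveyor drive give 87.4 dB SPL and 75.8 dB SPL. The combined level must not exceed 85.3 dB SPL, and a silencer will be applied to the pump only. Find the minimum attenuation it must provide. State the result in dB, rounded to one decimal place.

2.6 dB

Everything except the pump sums to 10^(75.8/10) = 3.802e+07 in linear terms, 75.80 dB SPL.
The limit corresponds to 10^(85.3/10) = 3.388e+08; subtracting the fixed part leaves 3.008e+08 for the pump, i.e. 84.78 dB SPL.
Required insertion loss = 87.4 − 84.78 = 2.62 dB.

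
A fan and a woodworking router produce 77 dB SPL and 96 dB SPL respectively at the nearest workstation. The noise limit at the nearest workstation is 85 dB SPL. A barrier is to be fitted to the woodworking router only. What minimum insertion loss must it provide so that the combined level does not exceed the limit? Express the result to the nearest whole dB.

12 dB

Fixed contribution from the other source: Σ 10^(L/10) = 10^(77/10) = 5.012e+07 (77.00 dB SPL).
To meet 85 dB SPL overall, the treated woodworking router may contribute at most 10^(85/10) − 5.012e+07 = 2.661e+08, i.e. 84.25 dB SPL.
Required insertion loss = 96 − 84.25 = 11.75 dB.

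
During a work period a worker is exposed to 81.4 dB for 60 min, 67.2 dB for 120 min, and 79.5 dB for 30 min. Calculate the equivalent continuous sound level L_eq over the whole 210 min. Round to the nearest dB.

77 dB

Weight each interval's intensity by its duration and average over T = 210 min:
Σ tᵢ·10^(Lᵢ/10) = 60·10^(81.4/10) + 120·10^(67.2/10) + 30·10^(79.5/10) = 1.159e+10.
L_eq = 10·log₁₀(1.159e+10/210) = 77.42 dB.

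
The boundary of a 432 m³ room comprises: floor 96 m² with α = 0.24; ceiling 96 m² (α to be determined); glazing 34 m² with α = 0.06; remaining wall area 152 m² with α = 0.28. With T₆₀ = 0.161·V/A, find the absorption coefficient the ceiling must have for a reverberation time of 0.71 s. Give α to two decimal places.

0.32

A = 0.161·V/T₆₀ = 0.161·432/0.71 = 97.96 m² sabins.
Absorption from the other surfaces = 96·0.24 + 34·0.06 + 152·0.28 = 67.64 m², so the ceiling must supply 30.32 m² over 96 m².
α = 30.32/96 = 0.316.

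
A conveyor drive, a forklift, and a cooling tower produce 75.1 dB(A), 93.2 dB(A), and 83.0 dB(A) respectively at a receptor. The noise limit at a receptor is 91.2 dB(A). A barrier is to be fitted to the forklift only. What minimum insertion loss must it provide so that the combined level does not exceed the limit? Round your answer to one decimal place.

Everything except the forklift sums to 10^(75.1/10) + 10^(83.0/10) = 2.319e+08 in linear terms, 83.65 dB(A).
The limit corresponds to 10^(91.2/10) = 1.318e+09; subtracting the fixed part leaves 1.086e+09 for the forklift, i.e. 90.36 dB(A).
So the forklift must be reduced from 93.2 to 90.36 dB(A): IL = 2.84 dB.

2.8 dB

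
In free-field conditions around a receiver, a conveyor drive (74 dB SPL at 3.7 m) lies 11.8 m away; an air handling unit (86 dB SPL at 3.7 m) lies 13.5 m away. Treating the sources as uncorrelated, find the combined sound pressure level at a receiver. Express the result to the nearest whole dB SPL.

First find each source's level at the receiver (point-source: −20·log₁₀(r/r_ref)), then combine on an intensity basis.
conveyor drive: 74 − 20·log₁₀(11.8/3.7) = 74 − 10.07 = 63.93 dB SPL.
air handling unit: 86 − 20·log₁₀(13.5/3.7) = 86 − 11.24 = 74.76 dB SPL.
Σ 10^(L/10) = 3.237e+07 → L_total = 10·log₁₀(3.237e+07) = 75.10 dB SPL.

75 dB SPL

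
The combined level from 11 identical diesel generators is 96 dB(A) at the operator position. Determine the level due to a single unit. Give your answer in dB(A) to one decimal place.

85.6 dB(A)

11 equal contributions raise the level by 10·log₁₀ 11 = 10.414 dB, so each unit alone gives 96 − 10.414.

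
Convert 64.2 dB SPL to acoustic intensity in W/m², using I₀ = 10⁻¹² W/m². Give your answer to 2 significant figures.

2.6e-06 W/m²

L = 10·log₁₀(I/I₀) ⇒ I = I₀·10^(L/10) = 10⁻¹² × 10^6.42.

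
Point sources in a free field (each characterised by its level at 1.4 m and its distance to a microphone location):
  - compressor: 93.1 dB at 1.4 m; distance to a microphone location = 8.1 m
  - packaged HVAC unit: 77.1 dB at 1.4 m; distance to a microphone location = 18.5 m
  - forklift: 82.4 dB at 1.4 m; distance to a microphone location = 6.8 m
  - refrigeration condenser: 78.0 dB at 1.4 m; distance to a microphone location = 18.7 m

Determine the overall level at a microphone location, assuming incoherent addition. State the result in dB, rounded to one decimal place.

First find each source's level at the receiver (point-source: −20·log₁₀(r/r_ref)), then combine on an intensity basis.
compressor: 93.1 − 20·log₁₀(8.1/1.4) = 93.1 − 15.25 = 77.85 dB.
packaged HVAC unit: 77.1 − 20·log₁₀(18.5/1.4) = 77.1 − 22.42 = 54.68 dB.
forklift: 82.4 − 20·log₁₀(6.8/1.4) = 82.4 − 13.73 = 68.67 dB.
refrigeration condenser: 78.0 − 20·log₁₀(18.7/1.4) = 78.0 − 22.51 = 55.49 dB.
Σ 10^(L/10) = 6.901e+07 → L_total = 10·log₁₀(6.901e+07) = 78.39 dB.

78.4 dB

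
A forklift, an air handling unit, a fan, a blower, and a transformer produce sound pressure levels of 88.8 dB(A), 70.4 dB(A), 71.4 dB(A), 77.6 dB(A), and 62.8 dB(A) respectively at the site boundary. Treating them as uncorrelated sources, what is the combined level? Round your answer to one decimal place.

89.3 dB(A)

For uncorrelated sources the intensities add, so convert each level to linear form, sum, and take 10·log₁₀ of the total.
Σ 10^(L/10) = 10^(88.8/10) + 10^(70.4/10) + 10^(71.4/10) + 10^(77.6/10) + 10^(62.8/10) = 8.428e+08.
L_total = 10·log₁₀(8.428e+08) = 89.26 dB(A).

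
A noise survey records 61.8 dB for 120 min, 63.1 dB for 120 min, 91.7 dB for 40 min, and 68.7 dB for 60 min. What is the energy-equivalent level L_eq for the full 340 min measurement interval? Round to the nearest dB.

Weight each interval's intensity by its duration and average over T = 340 min:
Σ tᵢ·10^(Lᵢ/10) = 120·10^(61.8/10) + 120·10^(63.1/10) + 40·10^(91.7/10) + 60·10^(68.7/10) = 6.004e+10.
L_eq = 10·log₁₀(6.004e+10/340) = 82.47 dB.

82 dB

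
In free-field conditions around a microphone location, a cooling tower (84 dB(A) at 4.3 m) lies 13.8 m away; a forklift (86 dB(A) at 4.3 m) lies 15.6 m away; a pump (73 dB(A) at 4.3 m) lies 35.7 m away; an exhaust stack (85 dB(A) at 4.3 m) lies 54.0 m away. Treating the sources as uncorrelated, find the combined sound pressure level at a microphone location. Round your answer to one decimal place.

Apply inverse-square spreading to bring every level to the receiver, then sum 10^(L/10).
cooling tower: 84 − 20·log₁₀(13.8/4.3) = 84 − 10.13 = 73.87 dB(A).
forklift: 86 − 20·log₁₀(15.6/4.3) = 86 − 11.19 = 74.81 dB(A).
pump: 73 − 20·log₁₀(35.7/4.3) = 73 − 18.38 = 54.62 dB(A).
exhaust stack: 85 − 20·log₁₀(54.0/4.3) = 85 − 21.98 = 63.02 dB(A).
Σ 10^(L/10) = 5.693e+07 → L_total = 10·log₁₀(5.693e+07) = 77.55 dB(A).

77.6 dB(A)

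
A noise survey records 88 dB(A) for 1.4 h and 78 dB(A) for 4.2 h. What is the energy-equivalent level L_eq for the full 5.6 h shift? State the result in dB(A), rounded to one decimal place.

83.1 dB(A)

L_eq = 10·log₁₀[(1/T)·Σ tᵢ·10^(Lᵢ/10)] with T = 5.6 h.
Σ tᵢ·10^(Lᵢ/10) = 1.4·10^(88/10) + 4.2·10^(78/10) = 1.148e+09.
L_eq = 10·log₁₀(1.148e+09/5.6) = 83.12 dB(A).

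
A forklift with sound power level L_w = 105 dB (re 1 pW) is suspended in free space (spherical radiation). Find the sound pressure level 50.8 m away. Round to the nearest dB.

60 dB

Free-field spherical radiation: L_p = L_w − 10·log₁₀(4π·r²), r = 50.8 m.
4π·r² = 3.243e+04 m², 10·log₁₀ of that is 45.109 dB.
L_p = 105 − 45.109 = 59.89 dB.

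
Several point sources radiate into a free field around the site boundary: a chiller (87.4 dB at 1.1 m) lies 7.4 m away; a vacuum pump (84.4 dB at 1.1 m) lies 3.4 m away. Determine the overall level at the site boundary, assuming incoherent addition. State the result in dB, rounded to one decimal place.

76.1 dB

Propagate each source to the receiver with L = L_ref − 20·log₁₀(r/r_ref), then add intensities.
chiller: 87.4 − 20·log₁₀(7.4/1.1) = 87.4 − 16.56 = 70.84 dB.
vacuum pump: 84.4 − 20·log₁₀(3.4/1.1) = 84.4 − 9.80 = 74.60 dB.
Σ 10^(L/10) = 4.097e+07 → L_total = 10·log₁₀(4.097e+07) = 76.12 dB.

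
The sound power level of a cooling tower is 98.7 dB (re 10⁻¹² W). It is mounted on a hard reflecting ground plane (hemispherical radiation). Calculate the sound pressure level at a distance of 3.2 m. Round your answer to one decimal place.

The power spreads over a hemisphere of area 2π·r², so L_p = L_w − 10·log₁₀(2π·r²).
2π·r² = 64.34 m², 10·log₁₀ of that is 18.085 dB.
L_p = 98.7 − 18.085 = 80.62 dB.

80.6 dB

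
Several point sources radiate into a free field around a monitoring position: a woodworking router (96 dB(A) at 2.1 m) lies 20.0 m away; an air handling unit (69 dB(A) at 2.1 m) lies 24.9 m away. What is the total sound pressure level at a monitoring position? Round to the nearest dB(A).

Apply inverse-square spreading to bring every level to the receiver, then sum 10^(L/10).
woodworking router: 96 − 20·log₁₀(20.0/2.1) = 96 − 19.58 = 76.42 dB(A).
air handling unit: 69 − 20·log₁₀(24.9/2.1) = 69 − 21.48 = 47.52 dB(A).
Σ 10^(L/10) = 4.395e+07 → L_total = 10·log₁₀(4.395e+07) = 76.43 dB(A).

76 dB(A)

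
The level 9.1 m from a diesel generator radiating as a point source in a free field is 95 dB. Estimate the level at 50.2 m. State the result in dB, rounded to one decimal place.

Point-source attenuation: ΔL = 20·log₁₀(r₂/r₁) = 20·log₁₀(50.2/9.1) = 14.833 dB.
L₂ = 95 − 20·log₁₀(50.2/9.1) = 95 − 14.833 = 80.17 dB.

80.2 dB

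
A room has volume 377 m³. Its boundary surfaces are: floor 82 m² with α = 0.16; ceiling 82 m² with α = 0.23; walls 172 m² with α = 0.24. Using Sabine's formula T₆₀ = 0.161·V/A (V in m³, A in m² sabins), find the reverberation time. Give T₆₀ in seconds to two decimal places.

Total absorption A = 82·0.16 + 82·0.23 + 172·0.24 = 73.26 m² sabins.
T₆₀ = 0.161·V/A = 0.161·377/73.26 = 0.829 s.

0.83 s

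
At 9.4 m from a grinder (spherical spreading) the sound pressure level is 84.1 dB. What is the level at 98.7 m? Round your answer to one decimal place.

63.7 dB

Spherical spreading from a point source gives a 20·log₁₀(r₂/r₁) drop.
L₂ = 84.1 − 20·log₁₀(98.7/9.4) = 84.1 − 20.424 = 63.68 dB.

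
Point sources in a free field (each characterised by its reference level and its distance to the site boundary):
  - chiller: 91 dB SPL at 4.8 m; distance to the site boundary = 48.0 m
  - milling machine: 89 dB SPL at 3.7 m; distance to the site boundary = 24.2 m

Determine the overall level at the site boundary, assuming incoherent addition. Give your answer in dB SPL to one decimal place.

74.9 dB SPL

Apply inverse-square spreading to bring every level to the receiver, then sum 10^(L/10).
chiller: 91 − 20·log₁₀(48.0/4.8) = 91 − 20.00 = 71.00 dB SPL.
milling machine: 89 − 20·log₁₀(24.2/3.7) = 89 − 16.31 = 72.69 dB SPL.
Σ 10^(L/10) = 3.116e+07 → L_total = 10·log₁₀(3.116e+07) = 74.94 dB SPL.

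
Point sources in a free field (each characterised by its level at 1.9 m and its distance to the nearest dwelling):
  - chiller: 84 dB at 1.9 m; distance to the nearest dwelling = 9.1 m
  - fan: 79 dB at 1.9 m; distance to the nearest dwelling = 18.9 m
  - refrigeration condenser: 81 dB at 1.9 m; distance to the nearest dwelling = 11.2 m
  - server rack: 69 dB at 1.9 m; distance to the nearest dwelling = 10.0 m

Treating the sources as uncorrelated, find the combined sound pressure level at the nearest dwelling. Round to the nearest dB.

Apply inverse-square spreading to bring every level to the receiver, then sum 10^(L/10).
chiller: 84 − 20·log₁₀(9.1/1.9) = 84 − 13.61 = 70.39 dB.
fan: 79 − 20·log₁₀(18.9/1.9) = 79 − 19.95 = 59.05 dB.
refrigeration condenser: 81 − 20·log₁₀(11.2/1.9) = 81 − 15.41 = 65.59 dB.
server rack: 69 − 20·log₁₀(10.0/1.9) = 69 − 14.42 = 54.58 dB.
Σ 10^(L/10) = 1.566e+07 → L_total = 10·log₁₀(1.566e+07) = 71.95 dB.

72 dB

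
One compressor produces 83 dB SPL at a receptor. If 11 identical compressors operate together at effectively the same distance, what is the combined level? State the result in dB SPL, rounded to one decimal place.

L_total = L₁ + 10·log₁₀ N for N identical incoherent sources.
L_total = 83 + 10·log₁₀(11) = 83 + 10.414 = 93.41 dB SPL.

93.4 dB SPL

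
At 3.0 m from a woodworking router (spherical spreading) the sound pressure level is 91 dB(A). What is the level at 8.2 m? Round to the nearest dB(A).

Spherical spreading from a point source gives a 20·log₁₀(r₂/r₁) drop.
L₂ = 91 − 20·log₁₀(8.2/3.0) = 91 − 8.734 = 82.27 dB(A).

82 dB(A)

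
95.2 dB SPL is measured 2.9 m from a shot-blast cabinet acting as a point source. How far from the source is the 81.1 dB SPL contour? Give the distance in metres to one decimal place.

14.7 m

For a point source L₁ − L₂ = 20·log₁₀(r₂/r₁), so r₂ = r₁·10^((L₁−L₂)/20).
r₂ = 2.9·10^((95.2−81.1)/20) = 2.9·10^(14.1/20) = 14.70 m.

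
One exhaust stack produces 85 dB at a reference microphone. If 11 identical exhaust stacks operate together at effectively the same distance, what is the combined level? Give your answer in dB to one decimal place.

95.4 dB

L_total = L₁ + 10·log₁₀ N for N identical incoherent sources.
L_total = 85 + 10·log₁₀(11) = 85 + 10.414 = 95.41 dB.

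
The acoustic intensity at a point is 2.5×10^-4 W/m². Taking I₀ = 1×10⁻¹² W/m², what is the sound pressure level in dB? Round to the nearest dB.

84 dB

I/I₀ = 2.5×10^-4/10⁻¹² = 2.5×10^8, and L = 10·log₁₀(I/I₀).
L = 10·(0.3979 + 8) = 83.98 dB.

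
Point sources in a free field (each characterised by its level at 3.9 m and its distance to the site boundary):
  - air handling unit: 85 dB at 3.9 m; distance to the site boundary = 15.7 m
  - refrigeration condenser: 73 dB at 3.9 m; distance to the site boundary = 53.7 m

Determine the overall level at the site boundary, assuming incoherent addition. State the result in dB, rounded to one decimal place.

Apply inverse-square spreading to bring every level to the receiver, then sum 10^(L/10).
air handling unit: 85 − 20·log₁₀(15.7/3.9) = 85 − 12.10 = 72.90 dB.
refrigeration condenser: 73 − 20·log₁₀(53.7/3.9) = 73 − 22.78 = 50.22 dB.
Σ 10^(L/10) = 1.962e+07 → L_total = 10·log₁₀(1.962e+07) = 72.93 dB.

72.9 dB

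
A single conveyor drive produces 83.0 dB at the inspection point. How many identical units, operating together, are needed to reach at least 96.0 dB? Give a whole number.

20

The shortfall is 96.0 − 83.0 = 13.0 dB, and N units add 10·log₁₀ N, so need 10·log₁₀ N ≥ 13.0.
N ≥ 10^(13.0/10) = 19.953, so N = 20.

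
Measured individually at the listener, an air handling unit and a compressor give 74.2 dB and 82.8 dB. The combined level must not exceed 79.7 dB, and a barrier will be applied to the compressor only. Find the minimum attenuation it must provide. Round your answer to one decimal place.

The untreated sources together contribute 10^(74.2/10) = 2.630e+07, i.e. 74.20 dB.
To meet 79.7 dB overall, the treated compressor may contribute at most 10^(79.7/10) − 2.630e+07 = 6.702e+07, i.e. 78.26 dB.
So the compressor must be reduced from 82.8 to 78.26 dB: IL = 4.54 dB.

4.5 dB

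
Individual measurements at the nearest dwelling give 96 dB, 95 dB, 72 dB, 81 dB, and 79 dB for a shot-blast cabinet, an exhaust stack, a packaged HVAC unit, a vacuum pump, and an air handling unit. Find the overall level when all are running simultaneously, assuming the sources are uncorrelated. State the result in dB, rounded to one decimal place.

Incoherent sources combine by intensity addition: L_total = 10·log₁₀(Σ 10^(L_i/10)).
Σ 10^(L/10) = 10^(96/10) + 10^(95/10) + 10^(72/10) + 10^(81/10) + 10^(79/10) = 7.365e+09.
L_total = 10·log₁₀(7.365e+09) = 98.67 dB.

98.7 dB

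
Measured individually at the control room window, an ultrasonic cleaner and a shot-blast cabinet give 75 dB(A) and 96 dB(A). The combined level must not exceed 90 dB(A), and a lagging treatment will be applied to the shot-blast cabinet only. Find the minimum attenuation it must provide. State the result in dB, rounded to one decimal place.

6.1 dB

Everything except the shot-blast cabinet sums to 10^(75/10) = 3.162e+07 in linear terms, 75.00 dB(A).
The limit corresponds to 10^(90/10) = 1.000e+09; subtracting the fixed part leaves 9.684e+08 for the shot-blast cabinet, i.e. 89.86 dB(A).
So the shot-blast cabinet must be reduced from 96 to 89.86 dB(A): IL = 6.14 dB.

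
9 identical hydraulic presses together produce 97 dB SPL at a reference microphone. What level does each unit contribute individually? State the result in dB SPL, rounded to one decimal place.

87.5 dB SPL

Dividing the total intensity by 9 lowers the level by 10·log₁₀ 9 = 9.542 dB: L₁ = 97 − 9.542.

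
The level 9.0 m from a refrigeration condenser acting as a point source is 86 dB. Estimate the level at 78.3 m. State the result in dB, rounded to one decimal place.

67.2 dB

Spherical spreading from a point source gives a 20·log₁₀(r₂/r₁) drop.
L₂ = 86 − 20·log₁₀(78.3/9.0) = 86 − 18.790 = 67.21 dB.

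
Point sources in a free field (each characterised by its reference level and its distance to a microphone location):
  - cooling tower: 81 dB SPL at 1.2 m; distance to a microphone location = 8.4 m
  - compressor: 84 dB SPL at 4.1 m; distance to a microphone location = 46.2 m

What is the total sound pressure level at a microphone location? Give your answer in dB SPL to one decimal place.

66.6 dB SPL

Propagate each source to the receiver with L = L_ref − 20·log₁₀(r/r_ref), then add intensities.
cooling tower: 81 − 20·log₁₀(8.4/1.2) = 81 − 16.90 = 64.10 dB SPL.
compressor: 84 − 20·log₁₀(46.2/4.1) = 84 − 21.04 = 62.96 dB SPL.
Σ 10^(L/10) = 4.547e+06 → L_total = 10·log₁₀(4.547e+06) = 66.58 dB SPL.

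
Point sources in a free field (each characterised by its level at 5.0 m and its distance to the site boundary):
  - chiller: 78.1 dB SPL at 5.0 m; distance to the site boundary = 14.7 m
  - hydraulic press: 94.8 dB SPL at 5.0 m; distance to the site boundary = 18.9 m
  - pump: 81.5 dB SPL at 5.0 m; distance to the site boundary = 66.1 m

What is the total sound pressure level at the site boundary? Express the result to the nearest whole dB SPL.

Apply inverse-square spreading to bring every level to the receiver, then sum 10^(L/10).
chiller: 78.1 − 20·log₁₀(14.7/5.0) = 78.1 − 9.37 = 68.73 dB SPL.
hydraulic press: 94.8 − 20·log₁₀(18.9/5.0) = 94.8 − 11.55 = 83.25 dB SPL.
pump: 81.5 − 20·log₁₀(66.1/5.0) = 81.5 − 22.42 = 59.08 dB SPL.
Σ 10^(L/10) = 2.196e+08 → L_total = 10·log₁₀(2.196e+08) = 83.42 dB SPL.

83 dB SPL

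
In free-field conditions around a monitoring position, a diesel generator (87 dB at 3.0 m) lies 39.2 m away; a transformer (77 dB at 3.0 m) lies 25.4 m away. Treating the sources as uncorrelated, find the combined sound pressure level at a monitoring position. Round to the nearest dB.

Propagate each source to the receiver with L = L_ref − 20·log₁₀(r/r_ref), then add intensities.
diesel generator: 87 − 20·log₁₀(39.2/3.0) = 87 − 22.32 = 64.68 dB.
transformer: 77 − 20·log₁₀(25.4/3.0) = 77 − 18.55 = 58.45 dB.
Σ 10^(L/10) = 3.635e+06 → L_total = 10·log₁₀(3.635e+06) = 65.60 dB.

66 dB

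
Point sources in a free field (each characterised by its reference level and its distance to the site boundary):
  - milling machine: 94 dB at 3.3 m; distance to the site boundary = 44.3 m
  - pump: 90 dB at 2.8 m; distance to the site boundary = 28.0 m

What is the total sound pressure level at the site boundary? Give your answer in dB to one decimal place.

73.8 dB

Propagate each source to the receiver with L = L_ref − 20·log₁₀(r/r_ref), then add intensities.
milling machine: 94 − 20·log₁₀(44.3/3.3) = 94 − 22.56 = 71.44 dB.
pump: 90 − 20·log₁₀(28.0/2.8) = 90 − 20.00 = 70.00 dB.
Σ 10^(L/10) = 2.394e+07 → L_total = 10·log₁₀(2.394e+07) = 73.79 dB.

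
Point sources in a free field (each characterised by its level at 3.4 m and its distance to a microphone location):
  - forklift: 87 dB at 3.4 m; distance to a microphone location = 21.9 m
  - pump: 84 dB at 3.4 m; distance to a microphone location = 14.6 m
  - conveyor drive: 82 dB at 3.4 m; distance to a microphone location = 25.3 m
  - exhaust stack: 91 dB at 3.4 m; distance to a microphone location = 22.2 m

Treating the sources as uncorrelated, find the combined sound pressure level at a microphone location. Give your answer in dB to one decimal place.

77.6 dB

Propagate each source to the receiver with L = L_ref − 20·log₁₀(r/r_ref), then add intensities.
forklift: 87 − 20·log₁₀(21.9/3.4) = 87 − 16.18 = 70.82 dB.
pump: 84 − 20·log₁₀(14.6/3.4) = 84 − 12.66 = 71.34 dB.
conveyor drive: 82 − 20·log₁₀(25.3/3.4) = 82 − 17.43 = 64.57 dB.
exhaust stack: 91 − 20·log₁₀(22.2/3.4) = 91 − 16.30 = 74.70 dB.
Σ 10^(L/10) = 5.809e+07 → L_total = 10·log₁₀(5.809e+07) = 77.64 dB.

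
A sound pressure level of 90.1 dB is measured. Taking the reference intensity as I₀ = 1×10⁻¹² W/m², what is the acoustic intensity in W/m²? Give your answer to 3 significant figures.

0.00102 W/m²

L = 10·log₁₀(I/I₀) ⇒ I = I₀·10^(L/10) = 10⁻¹² × 10^9.01.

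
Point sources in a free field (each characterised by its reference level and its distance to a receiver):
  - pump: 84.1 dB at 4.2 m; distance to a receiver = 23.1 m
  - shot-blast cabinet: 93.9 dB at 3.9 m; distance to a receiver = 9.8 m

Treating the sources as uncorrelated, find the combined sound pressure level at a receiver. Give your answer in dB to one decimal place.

Propagate each source to the receiver with L = L_ref − 20·log₁₀(r/r_ref), then add intensities.
pump: 84.1 − 20·log₁₀(23.1/4.2) = 84.1 − 14.81 = 69.29 dB.
shot-blast cabinet: 93.9 − 20·log₁₀(9.8/3.9) = 93.9 − 8.00 = 85.90 dB.
Σ 10^(L/10) = 3.973e+08 → L_total = 10·log₁₀(3.973e+08) = 85.99 dB.

86.0 dB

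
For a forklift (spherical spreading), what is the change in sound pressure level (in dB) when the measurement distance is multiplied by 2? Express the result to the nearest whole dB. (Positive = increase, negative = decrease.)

Point-source spreading: ΔL = −20·log₁₀(r₂/r₁).
ΔL = −20·log₁₀(2) = -6.02 dB.

-6 dB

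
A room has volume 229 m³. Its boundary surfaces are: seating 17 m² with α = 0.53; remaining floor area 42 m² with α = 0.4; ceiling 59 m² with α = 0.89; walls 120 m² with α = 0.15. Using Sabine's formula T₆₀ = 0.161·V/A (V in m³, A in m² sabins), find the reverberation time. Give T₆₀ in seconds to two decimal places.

0.38 s

Total absorption A = 17·0.53 + 42·0.4 + 59·0.89 + 120·0.15 = 96.32 m² sabins.
T₆₀ = 0.161·V/A = 0.161·229/96.32 = 0.383 s.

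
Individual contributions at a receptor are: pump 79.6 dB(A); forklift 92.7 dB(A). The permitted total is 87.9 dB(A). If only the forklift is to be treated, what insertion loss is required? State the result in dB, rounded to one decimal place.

5.5 dB

Everything except the forklift sums to 10^(79.6/10) = 9.120e+07 in linear terms, 79.60 dB(A).
The limit corresponds to 10^(87.9/10) = 6.166e+08; subtracting the fixed part leaves 5.254e+08 for the forklift, i.e. 87.20 dB(A).
Required insertion loss = 92.7 − 87.20 = 5.50 dB.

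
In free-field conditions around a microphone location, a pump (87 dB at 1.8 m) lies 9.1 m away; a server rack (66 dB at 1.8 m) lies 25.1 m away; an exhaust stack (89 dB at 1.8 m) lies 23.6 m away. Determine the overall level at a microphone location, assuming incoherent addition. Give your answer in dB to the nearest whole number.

74 dB

Apply inverse-square spreading to bring every level to the receiver, then sum 10^(L/10).
pump: 87 − 20·log₁₀(9.1/1.8) = 87 − 14.08 = 72.92 dB.
server rack: 66 − 20·log₁₀(25.1/1.8) = 66 − 22.89 = 43.11 dB.
exhaust stack: 89 − 20·log₁₀(23.6/1.8) = 89 − 22.35 = 66.65 dB.
Σ 10^(L/10) = 2.425e+07 → L_total = 10·log₁₀(2.425e+07) = 73.85 dB.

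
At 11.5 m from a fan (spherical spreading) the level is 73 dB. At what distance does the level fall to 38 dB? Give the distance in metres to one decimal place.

646.7 m

Point-source spreading drops the level by 20·log₁₀(r₂/r₁); inverting, r₂/r₁ = 10^(ΔL/20).
r₂ = 11.5·10^((73−38)/20) = 11.5·10^(35.0/20) = 646.69 m.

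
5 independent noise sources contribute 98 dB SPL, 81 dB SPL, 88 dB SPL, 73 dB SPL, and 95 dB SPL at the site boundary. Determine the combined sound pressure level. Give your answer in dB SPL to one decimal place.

100.1 dB SPL

For uncorrelated sources the intensities add, so convert each level to linear form, sum, and take 10·log₁₀ of the total.
Σ 10^(L/10) = 10^(98/10) + 10^(81/10) + 10^(88/10) + 10^(73/10) + 10^(95/10) = 1.025e+10.
L_total = 10·log₁₀(1.025e+10) = 100.11 dB SPL.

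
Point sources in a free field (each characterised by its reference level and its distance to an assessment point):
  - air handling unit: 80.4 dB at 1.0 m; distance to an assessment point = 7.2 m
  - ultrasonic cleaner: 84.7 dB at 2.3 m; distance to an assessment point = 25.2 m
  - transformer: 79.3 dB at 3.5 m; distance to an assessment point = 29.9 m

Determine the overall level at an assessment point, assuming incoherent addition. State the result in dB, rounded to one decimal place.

67.6 dB

First find each source's level at the receiver (point-source: −20·log₁₀(r/r_ref)), then combine on an intensity basis.
air handling unit: 80.4 − 20·log₁₀(7.2/1.0) = 80.4 − 17.15 = 63.25 dB.
ultrasonic cleaner: 84.7 − 20·log₁₀(25.2/2.3) = 84.7 − 20.79 = 63.91 dB.
transformer: 79.3 − 20·log₁₀(29.9/3.5) = 79.3 − 18.63 = 60.67 dB.
Σ 10^(L/10) = 5.740e+06 → L_total = 10·log₁₀(5.740e+06) = 67.59 dB.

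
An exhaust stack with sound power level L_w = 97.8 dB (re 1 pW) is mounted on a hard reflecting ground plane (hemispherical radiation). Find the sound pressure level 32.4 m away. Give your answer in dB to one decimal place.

59.6 dB

L_p = L_w − 10·log₁₀(2π·r²) with r = 32.4 m.
2π·r² = 6596 m², 10·log₁₀ of that is 38.193 dB.
L_p = 97.8 − 38.193 = 59.61 dB.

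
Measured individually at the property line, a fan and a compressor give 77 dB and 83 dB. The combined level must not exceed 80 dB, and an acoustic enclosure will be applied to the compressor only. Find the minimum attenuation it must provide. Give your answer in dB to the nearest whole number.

The untreated sources together contribute 10^(77/10) = 5.012e+07, i.e. 77.00 dB.
To meet 80 dB overall, the treated compressor may contribute at most 10^(80/10) − 5.012e+07 = 4.988e+07, i.e. 76.98 dB.
Required insertion loss = 83 − 76.98 = 6.02 dB.

6 dB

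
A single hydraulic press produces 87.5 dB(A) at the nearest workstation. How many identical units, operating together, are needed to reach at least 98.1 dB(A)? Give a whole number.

12

N identical sources give L₁ + 10·log₁₀ N, so require 10·log₁₀ N ≥ 98.1 − 87.5 = 10.6 dB.
N ≥ 10^(10.6/10) = 11.482, so N = 12.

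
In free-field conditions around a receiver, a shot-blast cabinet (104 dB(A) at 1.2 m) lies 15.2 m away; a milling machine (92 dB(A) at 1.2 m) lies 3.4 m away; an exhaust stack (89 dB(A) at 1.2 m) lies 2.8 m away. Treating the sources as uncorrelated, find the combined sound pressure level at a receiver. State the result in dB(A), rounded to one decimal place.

First find each source's level at the receiver (point-source: −20·log₁₀(r/r_ref)), then combine on an intensity basis.
shot-blast cabinet: 104 − 20·log₁₀(15.2/1.2) = 104 − 22.05 = 81.95 dB(A).
milling machine: 92 − 20·log₁₀(3.4/1.2) = 92 − 9.05 = 82.95 dB(A).
exhaust stack: 89 − 20·log₁₀(2.8/1.2) = 89 − 7.36 = 81.64 dB(A).
Σ 10^(L/10) = 4.999e+08 → L_total = 10·log₁₀(4.999e+08) = 86.99 dB(A).

87.0 dB(A)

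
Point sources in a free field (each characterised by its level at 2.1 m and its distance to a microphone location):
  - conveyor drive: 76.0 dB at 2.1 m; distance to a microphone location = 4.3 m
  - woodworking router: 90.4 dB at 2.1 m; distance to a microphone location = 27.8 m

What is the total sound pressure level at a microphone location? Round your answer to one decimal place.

72.0 dB

First find each source's level at the receiver (point-source: −20·log₁₀(r/r_ref)), then combine on an intensity basis.
conveyor drive: 76.0 − 20·log₁₀(4.3/2.1) = 76.0 − 6.22 = 69.78 dB.
woodworking router: 90.4 − 20·log₁₀(27.8/2.1) = 90.4 − 22.44 = 67.96 dB.
Σ 10^(L/10) = 1.575e+07 → L_total = 10·log₁₀(1.575e+07) = 71.97 dB.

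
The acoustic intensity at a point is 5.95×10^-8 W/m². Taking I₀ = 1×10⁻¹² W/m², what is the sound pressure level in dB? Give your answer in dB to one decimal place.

I/I₀ = 5.95×10^-8/10⁻¹² = 5.95×10^4, and L = 10·log₁₀(I/I₀).
L = 10·(0.7745 + 4) = 47.75 dB.

47.7 dB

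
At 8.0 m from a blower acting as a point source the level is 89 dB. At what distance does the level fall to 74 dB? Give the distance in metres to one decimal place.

For a point source L₁ − L₂ = 20·log₁₀(r₂/r₁), so r₂ = r₁·10^((L₁−L₂)/20).
r₂ = 8.0·10^((89−74)/20) = 8.0·10^(15.0/20) = 44.99 m.

45.0 m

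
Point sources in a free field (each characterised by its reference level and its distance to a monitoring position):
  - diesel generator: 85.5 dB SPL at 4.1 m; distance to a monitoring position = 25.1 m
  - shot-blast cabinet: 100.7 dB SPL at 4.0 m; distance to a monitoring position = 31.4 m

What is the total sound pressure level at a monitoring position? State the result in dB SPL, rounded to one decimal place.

83.0 dB SPL

Apply inverse-square spreading to bring every level to the receiver, then sum 10^(L/10).
diesel generator: 85.5 − 20·log₁₀(25.1/4.1) = 85.5 − 15.74 = 69.76 dB SPL.
shot-blast cabinet: 100.7 − 20·log₁₀(31.4/4.0) = 100.7 − 17.90 = 82.80 dB SPL.
Σ 10^(L/10) = 2.001e+08 → L_total = 10·log₁₀(2.001e+08) = 83.01 dB SPL.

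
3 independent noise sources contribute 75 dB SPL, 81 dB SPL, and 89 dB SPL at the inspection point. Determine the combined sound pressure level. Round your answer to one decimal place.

Incoherent sources combine by intensity addition: L_total = 10·log₁₀(Σ 10^(L_i/10)).
Σ 10^(L/10) = 10^(75/10) + 10^(81/10) + 10^(89/10) = 9.518e+08.
L_total = 10·log₁₀(9.518e+08) = 89.79 dB SPL.

89.8 dB SPL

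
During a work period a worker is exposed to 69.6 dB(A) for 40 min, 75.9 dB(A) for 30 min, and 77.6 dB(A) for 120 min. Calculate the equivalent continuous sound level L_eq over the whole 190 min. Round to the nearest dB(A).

L_eq = 10·log₁₀[(1/T)·Σ tᵢ·10^(Lᵢ/10)] with T = 190 min.
Σ tᵢ·10^(Lᵢ/10) = 40·10^(69.6/10) + 30·10^(75.9/10) + 120·10^(77.6/10) = 8.437e+09.
L_eq = 10·log₁₀(8.437e+09/190) = 76.47 dB(A).

76 dB(A)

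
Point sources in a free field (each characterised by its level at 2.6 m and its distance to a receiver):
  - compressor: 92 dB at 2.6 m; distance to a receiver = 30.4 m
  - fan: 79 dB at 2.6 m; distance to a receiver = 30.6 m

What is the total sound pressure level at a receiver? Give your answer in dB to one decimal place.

Apply inverse-square spreading to bring every level to the receiver, then sum 10^(L/10).
compressor: 92 − 20·log₁₀(30.4/2.6) = 92 − 21.36 = 70.64 dB.
fan: 79 − 20·log₁₀(30.6/2.6) = 79 − 21.41 = 57.59 dB.
Σ 10^(L/10) = 1.217e+07 → L_total = 10·log₁₀(1.217e+07) = 70.85 dB.

70.9 dB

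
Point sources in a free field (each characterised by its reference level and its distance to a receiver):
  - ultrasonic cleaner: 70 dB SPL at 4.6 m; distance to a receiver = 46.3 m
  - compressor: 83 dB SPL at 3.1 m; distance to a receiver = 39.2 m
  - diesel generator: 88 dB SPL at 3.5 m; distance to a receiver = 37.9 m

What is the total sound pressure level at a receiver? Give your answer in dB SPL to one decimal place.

First find each source's level at the receiver (point-source: −20·log₁₀(r/r_ref)), then combine on an intensity basis.
ultrasonic cleaner: 70 − 20·log₁₀(46.3/4.6) = 70 − 20.06 = 49.94 dB SPL.
compressor: 83 − 20·log₁₀(39.2/3.1) = 83 − 22.04 = 60.96 dB SPL.
diesel generator: 88 − 20·log₁₀(37.9/3.5) = 88 − 20.69 = 67.31 dB SPL.
Σ 10^(L/10) = 6.727e+06 → L_total = 10·log₁₀(6.727e+06) = 68.28 dB SPL.

68.3 dB SPL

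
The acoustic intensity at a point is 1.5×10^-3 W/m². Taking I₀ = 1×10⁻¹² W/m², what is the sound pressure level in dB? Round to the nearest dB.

L = 10·log₁₀(I/I₀) = 10·log₁₀(1.5×10^-3/10⁻¹²) = 10·log₁₀(1.5×10^9).
L = 10·(0.1761 + 9) = 91.76 dB.

92 dB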